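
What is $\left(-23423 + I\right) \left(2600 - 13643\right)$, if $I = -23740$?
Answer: $520821009$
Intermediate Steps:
$\left(-23423 + I\right) \left(2600 - 13643\right) = \left(-23423 - 23740\right) \left(2600 - 13643\right) = \left(-47163\right) \left(-11043\right) = 520821009$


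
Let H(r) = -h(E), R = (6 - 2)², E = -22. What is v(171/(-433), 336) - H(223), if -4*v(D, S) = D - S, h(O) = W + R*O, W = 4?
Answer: -457077/1732 ≈ -263.90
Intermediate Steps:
R = 16 (R = 4² = 16)
h(O) = 4 + 16*O
v(D, S) = -D/4 + S/4 (v(D, S) = -(D - S)/4 = -D/4 + S/4)
H(r) = 348 (H(r) = -(4 + 16*(-22)) = -(4 - 352) = -1*(-348) = 348)
v(171/(-433), 336) - H(223) = (-171/(4*(-433)) + (¼)*336) - 1*348 = (-171*(-1)/(4*433) + 84) - 348 = (-¼*(-171/433) + 84) - 348 = (171/1732 + 84) - 348 = 145659/1732 - 348 = -457077/1732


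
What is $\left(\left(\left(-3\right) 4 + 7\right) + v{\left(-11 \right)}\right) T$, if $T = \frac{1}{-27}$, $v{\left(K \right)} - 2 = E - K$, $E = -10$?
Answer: $\frac{2}{27} \approx 0.074074$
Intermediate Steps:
$v{\left(K \right)} = -8 - K$ ($v{\left(K \right)} = 2 - \left(10 + K\right) = -8 - K$)
$T = - \frac{1}{27} \approx -0.037037$
$\left(\left(\left(-3\right) 4 + 7\right) + v{\left(-11 \right)}\right) T = \left(\left(\left(-3\right) 4 + 7\right) - -3\right) \left(- \frac{1}{27}\right) = \left(\left(-12 + 7\right) + \left(-8 + 11\right)\right) \left(- \frac{1}{27}\right) = \left(-5 + 3\right) \left(- \frac{1}{27}\right) = \left(-2\right) \left(- \frac{1}{27}\right) = \frac{2}{27}$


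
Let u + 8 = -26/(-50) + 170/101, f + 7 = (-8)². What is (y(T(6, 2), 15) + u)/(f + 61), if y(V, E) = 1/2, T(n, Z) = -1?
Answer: -26749/595900 ≈ -0.044888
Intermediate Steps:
y(V, E) = ½ (y(V, E) = 1*(½) = ½)
f = 57 (f = -7 + (-8)² = -7 + 64 = 57)
u = -14637/2525 (u = -8 + (-26/(-50) + 170/101) = -8 + (-26*(-1/50) + 170*(1/101)) = -8 + (13/25 + 170/101) = -8 + 5563/2525 = -14637/2525 ≈ -5.7968)
(y(T(6, 2), 15) + u)/(f + 61) = (½ - 14637/2525)/(57 + 61) = -26749/5050/118 = -26749/5050*1/118 = -26749/595900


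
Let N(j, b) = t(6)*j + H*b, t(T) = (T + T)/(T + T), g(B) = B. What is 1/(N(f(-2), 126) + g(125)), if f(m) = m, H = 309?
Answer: 1/39057 ≈ 2.5604e-5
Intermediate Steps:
t(T) = 1 (t(T) = (2*T)/((2*T)) = (2*T)*(1/(2*T)) = 1)
N(j, b) = j + 309*b (N(j, b) = 1*j + 309*b = j + 309*b)
1/(N(f(-2), 126) + g(125)) = 1/((-2 + 309*126) + 125) = 1/((-2 + 38934) + 125) = 1/(38932 + 125) = 1/39057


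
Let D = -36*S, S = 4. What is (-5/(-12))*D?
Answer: -60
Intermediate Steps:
D = -144 (D = -36*4 = -144)
(-5/(-12))*D = -5/(-12)*(-144) = -5*(-1/12)*(-144) = (5/12)*(-144) = -60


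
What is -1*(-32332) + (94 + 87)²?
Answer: 65093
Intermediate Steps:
-1*(-32332) + (94 + 87)² = 32332 + 181² = 32332 + 32761 = 65093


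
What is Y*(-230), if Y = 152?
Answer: -34960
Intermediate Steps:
Y*(-230) = 152*(-230) = -34960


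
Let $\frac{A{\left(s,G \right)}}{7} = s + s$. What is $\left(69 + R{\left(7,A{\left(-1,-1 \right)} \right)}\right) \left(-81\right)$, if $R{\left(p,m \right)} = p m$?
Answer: $2349$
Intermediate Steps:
$A{\left(s,G \right)} = 14 s$ ($A{\left(s,G \right)} = 7 \left(s + s\right) = 7 \cdot 2 s = 14 s$)
$R{\left(p,m \right)} = m p$
$\left(69 + R{\left(7,A{\left(-1,-1 \right)} \right)}\right) \left(-81\right) = \left(69 + 14 \left(-1\right) 7\right) \left(-81\right) = \left(69 - 98\right) \left(-81\right) = \left(-29\right) \left(-81\right) = 2349$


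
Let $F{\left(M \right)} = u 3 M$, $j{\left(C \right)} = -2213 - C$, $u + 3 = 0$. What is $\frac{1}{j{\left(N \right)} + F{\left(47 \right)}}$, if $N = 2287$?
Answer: $- \frac{1}{4923} \approx -0.00020313$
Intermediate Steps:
$u = -3$ ($u = -3 + 0 = -3$)
$F{\left(M \right)} = - 9 M$ ($F{\left(M \right)} = \left(-3\right) 3 M = - 9 M$)
$\frac{1}{j{\left(N \right)} + F{\left(47 \right)}} = \frac{1}{\left(-2213 - 2287\right) - 423} = \frac{1}{-4500 - 423} = \frac{1}{-4923} = - \frac{1}{4923}$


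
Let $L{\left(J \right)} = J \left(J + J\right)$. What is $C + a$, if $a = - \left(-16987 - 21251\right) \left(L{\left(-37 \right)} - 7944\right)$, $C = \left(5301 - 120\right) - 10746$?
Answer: $-199072593$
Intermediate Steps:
$L{\left(J \right)} = 2 J^{2}$ ($L{\left(J \right)} = J 2 J = 2 J^{2}$)
$C = -5565$ ($C = 5181 - 10746 = -5565$)
$a = -199067028$ ($a = - \left(-16987 - 21251\right) \left(2 \left(-37\right)^{2} - 7944\right) = - \left(-38238\right) \left(2 \cdot 1369 - 7944\right) = - \left(-38238\right) \left(2738 - 7944\right) = - \left(-38238\right) \left(-5206\right) = \left(-1\right) 199067028 = -199067028$)
$C + a = -5565 - 199067028 = -199072593$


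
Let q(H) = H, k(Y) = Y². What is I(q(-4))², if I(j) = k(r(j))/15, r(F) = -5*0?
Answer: 0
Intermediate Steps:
r(F) = 0
I(j) = 0 (I(j) = 0²/15 = 0*(1/15) = 0)
I(q(-4))² = 0² = 0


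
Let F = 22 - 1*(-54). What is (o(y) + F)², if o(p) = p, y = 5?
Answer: 6561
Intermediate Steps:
F = 76 (F = 22 + 54 = 76)
(o(y) + F)² = (5 + 76)² = 81² = 6561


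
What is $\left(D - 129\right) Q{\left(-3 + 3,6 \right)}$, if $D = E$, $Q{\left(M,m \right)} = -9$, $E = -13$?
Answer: $1278$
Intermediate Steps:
$D = -13$
$\left(D - 129\right) Q{\left(-3 + 3,6 \right)} = \left(-13 - 129\right) \left(-9\right) = \left(-142\right) \left(-9\right) = 1278$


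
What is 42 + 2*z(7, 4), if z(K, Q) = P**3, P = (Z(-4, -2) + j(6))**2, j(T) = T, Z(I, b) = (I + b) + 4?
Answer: 8234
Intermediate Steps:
Z(I, b) = 4 + I + b
P = 16 (P = ((4 - 4 - 2) + 6)**2 = (-2 + 6)**2 = 4**2 = 16)
z(K, Q) = 4096 (z(K, Q) = 16**3 = 4096)
42 + 2*z(7, 4) = 42 + 2*4096 = 42 + 8192 = 8234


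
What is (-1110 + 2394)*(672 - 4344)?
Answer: -4714848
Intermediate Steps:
(-1110 + 2394)*(672 - 4344) = 1284*(-3672) = -4714848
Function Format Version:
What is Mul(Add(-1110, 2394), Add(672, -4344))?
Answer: -4714848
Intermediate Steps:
Mul(Add(-1110, 2394), Add(672, -4344)) = Mul(1284, -3672) = -4714848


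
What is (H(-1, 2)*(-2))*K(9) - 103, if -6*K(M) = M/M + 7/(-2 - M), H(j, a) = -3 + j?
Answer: -3415/33 ≈ -103.48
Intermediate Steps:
K(M) = -⅙ - 7/(6*(-2 - M)) (K(M) = -(M/M + 7/(-2 - M))/6 = -(1 + 7/(-2 - M))/6 = -⅙ - 7/(6*(-2 - M)))
(H(-1, 2)*(-2))*K(9) - 103 = ((-3 - 1)*(-2))*((5 - 1*9)/(6*(2 + 9))) - 103 = (-4*(-2))*((⅙)*(5 - 9)/11) - 103 = 8*((⅙)*(1/11)*(-4)) - 103 = 8*(-2/33) - 103 = -16/33 - 103 = -3415/33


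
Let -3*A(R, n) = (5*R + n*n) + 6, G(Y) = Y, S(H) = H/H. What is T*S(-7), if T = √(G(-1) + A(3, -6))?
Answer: 2*I*√5 ≈ 4.4721*I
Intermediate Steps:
S(H) = 1
A(R, n) = -2 - 5*R/3 - n²/3 (A(R, n) = -((5*R + n*n) + 6)/3 = -((5*R + n²) + 6)/3 = -((n² + 5*R) + 6)/3 = -(6 + n² + 5*R)/3 = -2 - 5*R/3 - n²/3)
T = 2*I*√5 (T = √(-1 + (-2 - 5/3*3 - ⅓*(-6)²)) = √(-1 + (-2 - 5 - ⅓*36)) = √(-1 + (-2 - 5 - 12)) = √(-1 - 19) = √(-20) = 2*I*√5 ≈ 4.4721*I)
T*S(-7) = (2*I*√5)*1 = 2*I*√5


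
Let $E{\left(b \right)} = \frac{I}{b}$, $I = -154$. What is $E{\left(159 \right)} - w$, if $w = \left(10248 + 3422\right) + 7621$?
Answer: $- \frac{3385423}{159} \approx -21292.0$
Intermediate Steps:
$w = 21291$ ($w = 13670 + 7621 = 21291$)
$E{\left(b \right)} = - \frac{154}{b}$
$E{\left(159 \right)} - w = - \frac{154}{159} - 21291 = - \frac{3385423}{159}$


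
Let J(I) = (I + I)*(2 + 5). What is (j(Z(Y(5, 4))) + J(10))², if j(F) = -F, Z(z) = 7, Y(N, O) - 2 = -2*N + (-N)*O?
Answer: 17689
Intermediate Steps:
J(I) = 14*I (J(I) = (2*I)*7 = 14*I)
Y(N, O) = 2 - 2*N - N*O (Y(N, O) = 2 + (-2*N + (-N)*O) = 2 + (-2*N - N*O) = 2 - 2*N - N*O)
(j(Z(Y(5, 4))) + J(10))² = (-1*7 + 14*10)² = (-7 + 140)² = 133² = 17689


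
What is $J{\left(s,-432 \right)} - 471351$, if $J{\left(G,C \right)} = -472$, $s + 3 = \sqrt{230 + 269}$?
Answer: $-471823$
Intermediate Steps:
$s = -3 + \sqrt{499}$ ($s = -3 + \sqrt{230 + 269} = -3 + \sqrt{499} \approx 19.338$)
$J{\left(s,-432 \right)} - 471351 = -472 - 471351 = -471823$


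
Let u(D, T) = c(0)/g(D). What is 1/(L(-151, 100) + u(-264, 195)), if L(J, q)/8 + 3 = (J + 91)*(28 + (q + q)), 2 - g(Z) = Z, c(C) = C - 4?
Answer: -133/14558714 ≈ -9.1354e-6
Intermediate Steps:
c(C) = -4 + C
g(Z) = 2 - Z
u(D, T) = -4/(2 - D) (u(D, T) = (-4 + 0)/(2 - D) = -4/(2 - D))
L(J, q) = -24 + 8*(28 + 2*q)*(91 + J) (L(J, q) = -24 + 8*((J + 91)*(28 + (q + q))) = -24 + 8*((91 + J)*(28 + 2*q)) = -24 + 8*((28 + 2*q)*(91 + J)) = -24 + 8*(28 + 2*q)*(91 + J))
1/(L(-151, 100) + u(-264, 195)) = 1/((20360 + 224*(-151) + 1456*100 + 16*(-151)*100) + 4/(-2 - 264)) = 1/((20360 - 33824 + 145600 - 241600) + 4/(-266)) = 1/(-109464 + 4*(-1/266)) = 1/(-109464 - 2/133) = 1/(-14558714/133) = -133/14558714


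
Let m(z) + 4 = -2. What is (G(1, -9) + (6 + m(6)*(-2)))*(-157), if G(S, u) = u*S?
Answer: -1413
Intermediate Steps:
m(z) = -6 (m(z) = -4 - 2 = -6)
G(S, u) = S*u
(G(1, -9) + (6 + m(6)*(-2)))*(-157) = (1*(-9) + (6 - 6*(-2)))*(-157) = (-9 + (6 + 12))*(-157) = (-9 + 18)*(-157) = 9*(-157) = -1413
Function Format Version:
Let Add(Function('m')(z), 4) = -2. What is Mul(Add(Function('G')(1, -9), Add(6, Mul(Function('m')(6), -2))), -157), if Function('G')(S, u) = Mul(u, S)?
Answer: -1413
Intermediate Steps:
Function('m')(z) = -6 (Function('m')(z) = Add(-4, -2) = -6)
Function('G')(S, u) = Mul(S, u)
Mul(Add(Function('G')(1, -9), Add(6, Mul(Function('m')(6), -2))), -157) = Mul(Add(Mul(1, -9), Add(6, Mul(-6, -2))), -157) = Mul(Add(-9, Add(6, 12)), -157) = Mul(Add(-9, 18), -157) = Mul(9, -157) = -1413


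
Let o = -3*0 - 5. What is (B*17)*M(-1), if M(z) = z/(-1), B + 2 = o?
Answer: -119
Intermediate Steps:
o = -5 (o = 0 - 5 = -5)
B = -7 (B = -2 - 5 = -7)
M(z) = -z (M(z) = z*(-1) = -z)
(B*17)*M(-1) = (-7*17)*(-1*(-1)) = -119*1 = -119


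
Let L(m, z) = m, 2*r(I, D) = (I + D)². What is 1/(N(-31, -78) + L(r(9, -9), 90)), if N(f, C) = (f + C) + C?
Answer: -1/187 ≈ -0.0053476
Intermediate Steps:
r(I, D) = (D + I)²/2 (r(I, D) = (I + D)²/2 = (D + I)²/2)
N(f, C) = f + 2*C (N(f, C) = (C + f) + C = f + 2*C)
1/(N(-31, -78) + L(r(9, -9), 90)) = 1/((-31 + 2*(-78)) + (-9 + 9)²/2) = 1/((-31 - 156) + (½)*0²) = 1/(-187 + (½)*0) = 1/(-187 + 0) = 1/(-187) = -1/187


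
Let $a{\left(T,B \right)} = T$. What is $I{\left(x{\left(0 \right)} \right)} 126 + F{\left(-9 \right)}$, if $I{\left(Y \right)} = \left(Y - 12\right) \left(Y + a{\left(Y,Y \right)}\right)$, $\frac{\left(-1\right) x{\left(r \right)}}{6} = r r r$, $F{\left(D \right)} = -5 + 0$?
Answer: $-5$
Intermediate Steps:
$F{\left(D \right)} = -5$
$x{\left(r \right)} = - 6 r^{3}$ ($x{\left(r \right)} = - 6 r r r = - 6 r^{2} r = - 6 r^{3}$)
$I{\left(Y \right)} = 2 Y \left(-12 + Y\right)$ ($I{\left(Y \right)} = \left(Y - 12\right) \left(Y + Y\right) = \left(-12 + Y\right) 2 Y = 2 Y \left(-12 + Y\right)$)
$I{\left(x{\left(0 \right)} \right)} 126 + F{\left(-9 \right)} = 2 \left(- 6 \cdot 0^{3}\right) \left(-12 - 6 \cdot 0^{3}\right) 126 - 5 = 2 \left(\left(-6\right) 0\right) \left(-12 - 0\right) 126 - 5 = 2 \cdot 0 \left(-12 + 0\right) 126 - 5 = 2 \cdot 0 \left(-12\right) 126 - 5 = 0 \cdot 126 - 5 = 0 - 5 = -5$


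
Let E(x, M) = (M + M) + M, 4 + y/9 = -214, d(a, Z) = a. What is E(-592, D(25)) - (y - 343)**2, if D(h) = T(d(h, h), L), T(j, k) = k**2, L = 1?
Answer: -5313022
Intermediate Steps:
D(h) = 1 (D(h) = 1**2 = 1)
y = -1962 (y = -36 + 9*(-214) = -36 - 1926 = -1962)
E(x, M) = 3*M (E(x, M) = 2*M + M = 3*M)
E(-592, D(25)) - (y - 343)**2 = 3*1 - (-1962 - 343)**2 = 3 - 1*(-2305)**2 = 3 - 1*5313025 = 3 - 5313025 = -5313022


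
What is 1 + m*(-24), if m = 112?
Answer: -2687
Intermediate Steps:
1 + m*(-24) = 1 + 112*(-24) = 1 - 2688 = -2687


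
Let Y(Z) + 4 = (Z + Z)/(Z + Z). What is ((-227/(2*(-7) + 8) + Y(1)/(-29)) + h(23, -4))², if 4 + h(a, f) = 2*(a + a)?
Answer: 480179569/30276 ≈ 15860.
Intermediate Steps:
Y(Z) = -3 (Y(Z) = -4 + (Z + Z)/(Z + Z) = -4 + (2*Z)/((2*Z)) = -4 + (2*Z)*(1/(2*Z)) = -4 + 1 = -3)
h(a, f) = -4 + 4*a (h(a, f) = -4 + 2*(a + a) = -4 + 2*(2*a) = -4 + 4*a)
((-227/(2*(-7) + 8) + Y(1)/(-29)) + h(23, -4))² = ((-227/(2*(-7) + 8) - 3/(-29)) + (-4 + 4*23))² = ((-227/(-14 + 8) - 3*(-1/29)) + (-4 + 92))² = ((-227/(-6) + 3/29) + 88)² = ((-227*(-⅙) + 3/29) + 88)² = ((227/6 + 3/29) + 88)² = (6601/174 + 88)² = (21913/174)² = 480179569/30276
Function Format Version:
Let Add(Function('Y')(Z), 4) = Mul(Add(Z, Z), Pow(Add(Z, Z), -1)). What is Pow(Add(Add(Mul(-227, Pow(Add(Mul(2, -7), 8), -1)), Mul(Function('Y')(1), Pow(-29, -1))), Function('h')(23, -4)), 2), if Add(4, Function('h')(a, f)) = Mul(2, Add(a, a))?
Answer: Rational(480179569, 30276) ≈ 15860.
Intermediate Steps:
Function('Y')(Z) = -3 (Function('Y')(Z) = Add(-4, Mul(Add(Z, Z), Pow(Add(Z, Z), -1))) = Add(-4, Mul(Mul(2, Z), Pow(Mul(2, Z), -1))) = Add(-4, Mul(Mul(2, Z), Mul(Rational(1, 2), Pow(Z, -1)))) = Add(-4, 1) = -3)
Function('h')(a, f) = Add(-4, Mul(4, a)) (Function('h')(a, f) = Add(-4, Mul(2, Add(a, a))) = Add(-4, Mul(2, Mul(2, a))) = Add(-4, Mul(4, a)))
Pow(Add(Add(Mul(-227, Pow(Add(Mul(2, -7), 8), -1)), Mul(Function('Y')(1), Pow(-29, -1))), Function('h')(23, -4)), 2) = Pow(Add(Add(Mul(-227, Pow(Add(Mul(2, -7), 8), -1)), Mul(-3, Pow(-29, -1))), Add(-4, Mul(4, 23))), 2) = Pow(Add(Add(Mul(-227, Pow(Add(-14, 8), -1)), Mul(-3, Rational(-1, 29))), Add(-4, 92)), 2) = Pow(Add(Add(Mul(-227, Pow(-6, -1)), Rational(3, 29)), 88), 2) = Pow(Add(Add(Mul(-227, Rational(-1, 6)), Rational(3, 29)), 88), 2) = Pow(Add(Add(Rational(227, 6), Rational(3, 29)), 88), 2) = Pow(Add(Rational(6601, 174), 88), 2) = Pow(Rational(21913, 174), 2) = Rational(480179569, 30276)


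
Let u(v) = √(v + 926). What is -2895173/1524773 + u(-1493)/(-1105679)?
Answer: -2895173/1524773 - 9*I*√7/1105679 ≈ -1.8988 - 2.1536e-5*I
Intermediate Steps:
u(v) = √(926 + v)
-2895173/1524773 + u(-1493)/(-1105679) = -2895173/1524773 + √(926 - 1493)/(-1105679) = -2895173*1/1524773 + √(-567)*(-1/1105679) = -2895173/1524773 + (9*I*√7)*(-1/1105679) = -2895173/1524773 - 9*I*√7/1105679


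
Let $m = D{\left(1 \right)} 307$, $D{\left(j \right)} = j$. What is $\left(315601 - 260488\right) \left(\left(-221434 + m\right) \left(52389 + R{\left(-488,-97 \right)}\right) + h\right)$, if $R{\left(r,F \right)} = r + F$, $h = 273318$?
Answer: $-631318852296270$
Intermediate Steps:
$R{\left(r,F \right)} = F + r$
$m = 307$ ($m = 1 \cdot 307 = 307$)
$\left(315601 - 260488\right) \left(\left(-221434 + m\right) \left(52389 + R{\left(-488,-97 \right)}\right) + h\right) = \left(315601 - 260488\right) \left(\left(-221434 + 307\right) \left(52389 - 585\right) + 273318\right) = 55113 \left(- 221127 \left(52389 - 585\right) + 273318\right) = 55113 \left(\left(-221127\right) 51804 + 273318\right) = 55113 \left(-11455263108 + 273318\right) = 55113 \left(-11454989790\right) = -631318852296270$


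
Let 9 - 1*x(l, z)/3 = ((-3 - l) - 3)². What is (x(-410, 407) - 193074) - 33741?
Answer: -716436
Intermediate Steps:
x(l, z) = 27 - 3*(-6 - l)² (x(l, z) = 27 - 3*((-3 - l) - 3)² = 27 - 3*(-6 - l)²)
(x(-410, 407) - 193074) - 33741 = ((27 - 3*(6 - 410)²) - 193074) - 33741 = ((27 - 3*(-404)²) - 193074) - 33741 = ((27 - 3*163216) - 193074) - 33741 = ((27 - 489648) - 193074) - 33741 = (-489621 - 193074) - 33741 = -682695 - 33741 = -716436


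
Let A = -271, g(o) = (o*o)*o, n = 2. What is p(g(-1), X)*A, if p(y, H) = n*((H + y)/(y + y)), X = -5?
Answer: -1626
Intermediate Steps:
g(o) = o³ (g(o) = o²*o = o³)
p(y, H) = (H + y)/y (p(y, H) = 2*((H + y)/(y + y)) = 2*((H + y)/((2*y))) = 2*((H + y)*(1/(2*y))) = 2*((H + y)/(2*y)) = (H + y)/y)
p(g(-1), X)*A = ((-5 + (-1)³)/((-1)³))*(-271) = ((-5 - 1)/(-1))*(-271) = -1*(-6)*(-271) = 6*(-271) = -1626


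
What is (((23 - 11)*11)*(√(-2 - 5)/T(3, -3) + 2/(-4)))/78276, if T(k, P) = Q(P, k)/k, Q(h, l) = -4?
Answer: -1/1186 - 3*I*√7/2372 ≈ -0.00084317 - 0.0033462*I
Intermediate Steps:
T(k, P) = -4/k
(((23 - 11)*11)*(√(-2 - 5)/T(3, -3) + 2/(-4)))/78276 = (((23 - 11)*11)*(√(-2 - 5)/((-4/3)) + 2/(-4)))/78276 = ((12*11)*(√(-7)/((-4*⅓)) + 2*(-¼)))*(1/78276) = (132*((I*√7)/(-4/3) - ½))*(1/78276) = (132*((I*√7)*(-¾) - ½))*(1/78276) = (132*(-3*I*√7/4 - ½))*(1/78276) = (132*(-½ - 3*I*√7/4))*(1/78276) = (-66 - 99*I*√7)*(1/78276) = -1/1186 - 3*I*√7/2372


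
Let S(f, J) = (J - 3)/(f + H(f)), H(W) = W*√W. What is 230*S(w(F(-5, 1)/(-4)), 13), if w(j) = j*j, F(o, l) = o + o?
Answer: 736/7 ≈ 105.14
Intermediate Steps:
F(o, l) = 2*o
H(W) = W^(3/2)
w(j) = j²
S(f, J) = (-3 + J)/(f + f^(3/2)) (S(f, J) = (J - 3)/(f + f^(3/2)) = (-3 + J)/(f + f^(3/2)))
230*S(w(F(-5, 1)/(-4)), 13) = 230*((-3 + 13)/(((2*(-5))/(-4))² + (((2*(-5))/(-4))²)^(3/2))) = 230*(10/((-10*(-¼))² + ((-10*(-¼))²)^(3/2))) = 230*(10/((5/2)² + ((5/2)²)^(3/2))) = 230*(10/(25/4 + (25/4)^(3/2))) = 230*(10/(25/4 + 125/8)) = 230*(10/(175/8)) = 230*((8/175)*10) = 230*(16/35) = 736/7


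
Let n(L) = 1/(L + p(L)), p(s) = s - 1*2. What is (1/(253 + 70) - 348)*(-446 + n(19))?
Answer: 94980535/612 ≈ 1.5520e+5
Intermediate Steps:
p(s) = -2 + s (p(s) = s - 2 = -2 + s)
n(L) = 1/(-2 + 2*L) (n(L) = 1/(L + (-2 + L)) = 1/(-2 + 2*L))
(1/(253 + 70) - 348)*(-446 + n(19)) = (1/(253 + 70) - 348)*(-446 + 1/(2*(-1 + 19))) = (1/323 - 348)*(-446 + (½)/18) = (1/323 - 348)*(-446 + (½)*(1/18)) = -112403*(-446 + 1/36)/323 = -112403/323*(-16055/36) = 94980535/612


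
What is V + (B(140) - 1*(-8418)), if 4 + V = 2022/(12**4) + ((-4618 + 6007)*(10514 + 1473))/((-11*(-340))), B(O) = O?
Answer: 42026919287/3231360 ≈ 13006.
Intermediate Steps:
V = 14372940407/3231360 (V = -4 + (2022/(12**4) + ((-4618 + 6007)*(10514 + 1473))/((-11*(-340)))) = -4 + (2022/20736 + (1389*11987)/3740) = -4 + (2022*(1/20736) + 16649943*(1/3740)) = -4 + (337/3456 + 16649943/3740) = -4 + 14385865847/3231360 = 14372940407/3231360 ≈ 4448.0)
V + (B(140) - 1*(-8418)) = 14372940407/3231360 + (140 - 1*(-8418)) = 14372940407/3231360 + (140 + 8418) = 14372940407/3231360 + 8558 = 42026919287/3231360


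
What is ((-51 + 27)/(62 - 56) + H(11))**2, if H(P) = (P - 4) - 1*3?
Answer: 0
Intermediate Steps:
H(P) = -7 + P (H(P) = (-4 + P) - 3 = -7 + P)
((-51 + 27)/(62 - 56) + H(11))**2 = ((-51 + 27)/(62 - 56) + (-7 + 11))**2 = (-24/6 + 4)**2 = (-24*1/6 + 4)**2 = (-4 + 4)**2 = 0**2 = 0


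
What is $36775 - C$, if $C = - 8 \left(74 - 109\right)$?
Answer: $36495$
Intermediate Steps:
$C = 280$ ($C = \left(-8\right) \left(-35\right) = 280$)
$36775 - C = 36775 - 280 = 36495$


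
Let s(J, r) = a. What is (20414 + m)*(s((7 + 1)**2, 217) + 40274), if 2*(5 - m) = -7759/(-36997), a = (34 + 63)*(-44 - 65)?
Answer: 44874519967627/73994 ≈ 6.0646e+8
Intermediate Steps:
a = -10573 (a = 97*(-109) = -10573)
s(J, r) = -10573
m = 362211/73994 (m = 5 - (-7759)/(2*(-36997)) = 5 - (-7759)*(-1)/(2*36997) = 5 - 1/2*7759/36997 = 5 - 7759/73994 = 362211/73994 ≈ 4.8951)
(20414 + m)*(s((7 + 1)**2, 217) + 40274) = (20414 + 362211/73994)*(-10573 + 40274) = (1510875727/73994)*29701 = 44874519967627/73994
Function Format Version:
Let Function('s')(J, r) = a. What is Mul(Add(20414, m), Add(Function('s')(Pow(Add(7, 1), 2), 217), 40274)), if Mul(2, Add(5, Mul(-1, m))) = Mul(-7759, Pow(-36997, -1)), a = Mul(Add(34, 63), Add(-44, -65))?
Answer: Rational(44874519967627, 73994) ≈ 6.0646e+8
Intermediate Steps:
a = -10573 (a = Mul(97, -109) = -10573)
Function('s')(J, r) = -10573
m = Rational(362211, 73994) (m = Add(5, Mul(Rational(-1, 2), Mul(-7759, Pow(-36997, -1)))) = Add(5, Mul(Rational(-1, 2), Mul(-7759, Rational(-1, 36997)))) = Add(5, Mul(Rational(-1, 2), Rational(7759, 36997))) = Add(5, Rational(-7759, 73994)) = Rational(362211, 73994) ≈ 4.8951)
Mul(Add(20414, m), Add(Function('s')(Pow(Add(7, 1), 2), 217), 40274)) = Mul(Add(20414, Rational(362211, 73994)), Add(-10573, 40274)) = Mul(Rational(1510875727, 73994), 29701) = Rational(44874519967627, 73994)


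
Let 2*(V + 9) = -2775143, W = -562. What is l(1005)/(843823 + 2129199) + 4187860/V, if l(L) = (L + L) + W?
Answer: -12448590696356/4125307353271 ≈ -3.0176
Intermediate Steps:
V = -2775161/2 (V = -9 + (½)*(-2775143) = -9 - 2775143/2 = -2775161/2 ≈ -1.3876e+6)
l(L) = -562 + 2*L (l(L) = (L + L) - 562 = 2*L - 562 = -562 + 2*L)
l(1005)/(843823 + 2129199) + 4187860/V = (-562 + 2*1005)/(843823 + 2129199) + 4187860/(-2775161/2) = (-562 + 2010)/2973022 + 4187860*(-2/2775161) = 1448*(1/2973022) - 8375720/2775161 = 724/1486511 - 8375720/2775161 = -12448590696356/4125307353271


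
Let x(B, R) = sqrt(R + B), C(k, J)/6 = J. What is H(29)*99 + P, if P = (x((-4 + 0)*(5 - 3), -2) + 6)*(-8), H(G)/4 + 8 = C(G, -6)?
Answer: -17472 - 8*I*sqrt(10) ≈ -17472.0 - 25.298*I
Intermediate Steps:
C(k, J) = 6*J
H(G) = -176 (H(G) = -32 + 4*(6*(-6)) = -32 + 4*(-36) = -32 - 144 = -176)
x(B, R) = sqrt(B + R)
P = -48 - 8*I*sqrt(10) (P = (sqrt((-4 + 0)*(5 - 3) - 2) + 6)*(-8) = (sqrt(-4*2 - 2) + 6)*(-8) = (sqrt(-8 - 2) + 6)*(-8) = (sqrt(-10) + 6)*(-8) = (I*sqrt(10) + 6)*(-8) = (6 + I*sqrt(10))*(-8) = -48 - 8*I*sqrt(10) ≈ -48.0 - 25.298*I)
H(29)*99 + P = -176*99 + (-48 - 8*I*sqrt(10)) = -17424 + (-48 - 8*I*sqrt(10)) = -17472 - 8*I*sqrt(10)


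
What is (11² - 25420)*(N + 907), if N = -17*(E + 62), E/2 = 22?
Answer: 22642605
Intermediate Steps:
E = 44 (E = 2*22 = 44)
N = -1802 (N = -17*(44 + 62) = -17*106 = -1802)
(11² - 25420)*(N + 907) = (11² - 25420)*(-1802 + 907) = (121 - 25420)*(-895) = -25299*(-895) = 22642605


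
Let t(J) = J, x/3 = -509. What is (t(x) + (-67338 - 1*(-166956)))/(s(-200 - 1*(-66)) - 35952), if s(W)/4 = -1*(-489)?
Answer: -32697/11332 ≈ -2.8854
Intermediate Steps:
x = -1527 (x = 3*(-509) = -1527)
s(W) = 1956 (s(W) = 4*(-1*(-489)) = 4*489 = 1956)
(t(x) + (-67338 - 1*(-166956)))/(s(-200 - 1*(-66)) - 35952) = (-1527 + (-67338 - 1*(-166956)))/(1956 - 35952) = (-1527 + (-67338 + 166956))/(-33996) = (-1527 + 99618)*(-1/33996) = 98091*(-1/33996) = -32697/11332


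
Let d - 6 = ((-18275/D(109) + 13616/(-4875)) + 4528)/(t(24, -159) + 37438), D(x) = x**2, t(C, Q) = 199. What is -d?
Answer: -218714628589/35736562875 ≈ -6.1202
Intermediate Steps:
d = 218714628589/35736562875 (d = 6 + ((-18275/(109**2) + 13616/(-4875)) + 4528)/(199 + 37438) = 6 + ((-18275/11881 + 13616*(-1/4875)) + 4528)/37637 = 6 + ((-18275*1/11881 - 13616/4875) + 4528)*(1/37637) = 6 + ((-18275/11881 - 13616/4875) + 4528)*(1/37637) = 6 + (-250862321/57919875 + 4528)*(1/37637) = 6 + (262010331679/57919875)*(1/37637) = 6 + 4295251339/35736562875 = 218714628589/35736562875 ≈ 6.1202)
-d = -1*218714628589/35736562875 = -218714628589/35736562875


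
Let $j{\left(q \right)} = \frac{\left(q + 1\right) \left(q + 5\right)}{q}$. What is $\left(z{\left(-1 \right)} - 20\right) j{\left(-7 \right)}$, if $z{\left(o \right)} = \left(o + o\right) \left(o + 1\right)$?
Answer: $\frac{240}{7} \approx 34.286$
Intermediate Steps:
$j{\left(q \right)} = \frac{\left(1 + q\right) \left(5 + q\right)}{q}$
$z{\left(o \right)} = 2 o \left(1 + o\right)$
$\left(z{\left(-1 \right)} - 20\right) j{\left(-7 \right)} = \left(2 \left(-1\right) \left(1 - 1\right) - 20\right) \left(6 - 7 + \frac{5}{-7}\right) = \left(2 \left(-1\right) 0 - 20\right) \left(6 - 7 + 5 \left(- \frac{1}{7}\right)\right) = \left(0 - 20\right) \left(6 - 7 - \frac{5}{7}\right) = \left(-20\right) \left(- \frac{12}{7}\right) = \frac{240}{7}$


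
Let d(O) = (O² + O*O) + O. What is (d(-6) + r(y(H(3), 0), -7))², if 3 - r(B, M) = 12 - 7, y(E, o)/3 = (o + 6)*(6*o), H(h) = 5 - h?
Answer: 4096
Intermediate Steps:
y(E, o) = 18*o*(6 + o) (y(E, o) = 3*((o + 6)*(6*o)) = 3*((6 + o)*(6*o)) = 3*(6*o*(6 + o)) = 18*o*(6 + o))
d(O) = O + 2*O² (d(O) = (O² + O²) + O = 2*O² + O = O + 2*O²)
r(B, M) = -2 (r(B, M) = 3 - (12 - 7) = 3 - 1*5 = 3 - 5 = -2)
(d(-6) + r(y(H(3), 0), -7))² = (-6*(1 + 2*(-6)) - 2)² = (-6*(1 - 12) - 2)² = (-6*(-11) - 2)² = (66 - 2)² = 64² = 4096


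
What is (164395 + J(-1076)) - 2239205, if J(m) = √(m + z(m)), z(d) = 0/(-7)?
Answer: -2074810 + 2*I*√269 ≈ -2.0748e+6 + 32.802*I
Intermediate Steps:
z(d) = 0 (z(d) = 0*(-⅐) = 0)
J(m) = √m (J(m) = √(m + 0) = √m)
(164395 + J(-1076)) - 2239205 = (164395 + √(-1076)) - 2239205 = (164395 + 2*I*√269) - 2239205 = -2074810 + 2*I*√269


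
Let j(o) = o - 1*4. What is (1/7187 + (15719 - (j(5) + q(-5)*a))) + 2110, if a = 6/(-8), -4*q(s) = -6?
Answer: 1025103379/57496 ≈ 17829.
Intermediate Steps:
j(o) = -4 + o (j(o) = o - 4 = -4 + o)
q(s) = 3/2 (q(s) = -1/4*(-6) = 3/2)
a = -3/4 (a = 6*(-1/8) = -3/4 ≈ -0.75000)
(1/7187 + (15719 - (j(5) + q(-5)*a))) + 2110 = (1/7187 + (15719 - ((-4 + 5) + (3/2)*(-3/4)))) + 2110 = (1/7187 + (15719 - (1 - 9/8))) + 2110 = (1/7187 + (15719 - 1*(-1/8))) + 2110 = (1/7187 + (15719 + 1/8)) + 2110 = (1/7187 + 125753/8) + 2110 = 903786819/57496 + 2110 = 1025103379/57496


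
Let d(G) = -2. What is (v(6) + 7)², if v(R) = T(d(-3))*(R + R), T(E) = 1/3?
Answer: 121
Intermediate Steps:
T(E) = ⅓
v(R) = 2*R/3 (v(R) = (R + R)/3 = (2*R)/3 = 2*R/3)
(v(6) + 7)² = ((⅔)*6 + 7)² = (4 + 7)² = 11² = 121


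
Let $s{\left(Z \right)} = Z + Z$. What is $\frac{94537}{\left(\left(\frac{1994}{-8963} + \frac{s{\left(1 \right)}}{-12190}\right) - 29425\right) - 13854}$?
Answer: $- \frac{5164507623445}{2364321643708} \approx -2.1843$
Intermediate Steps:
$s{\left(Z \right)} = 2 Z$
$\frac{94537}{\left(\left(\frac{1994}{-8963} + \frac{s{\left(1 \right)}}{-12190}\right) - 29425\right) - 13854} = \frac{94537}{\left(\left(\frac{1994}{-8963} + \frac{2 \cdot 1}{-12190}\right) - 29425\right) - 13854} = \frac{94537}{\left(\left(1994 \left(- \frac{1}{8963}\right) + 2 \left(- \frac{1}{12190}\right)\right) - 29425\right) - 13854} = \frac{94537}{\left(\left(- \frac{1994}{8963} - \frac{1}{6095}\right) - 29425\right) - 13854} = \frac{94537}{\left(- \frac{12162393}{54629485} - 29425\right) - 13854} = \frac{94537}{- \frac{1607484758518}{54629485} - 13854} = \frac{94537}{- \frac{2364321643708}{54629485}} = 94537 \left(- \frac{54629485}{2364321643708}\right) = - \frac{5164507623445}{2364321643708}$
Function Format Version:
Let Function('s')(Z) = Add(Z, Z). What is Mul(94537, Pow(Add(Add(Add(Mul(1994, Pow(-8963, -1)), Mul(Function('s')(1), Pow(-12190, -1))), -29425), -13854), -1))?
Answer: Rational(-5164507623445, 2364321643708) ≈ -2.1843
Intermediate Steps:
Function('s')(Z) = Mul(2, Z)
Mul(94537, Pow(Add(Add(Add(Mul(1994, Pow(-8963, -1)), Mul(Function('s')(1), Pow(-12190, -1))), -29425), -13854), -1)) = Mul(94537, Pow(Add(Add(Add(Mul(1994, Pow(-8963, -1)), Mul(Mul(2, 1), Pow(-12190, -1))), -29425), -13854), -1)) = Mul(94537, Pow(Add(Add(Add(Mul(1994, Rational(-1, 8963)), Mul(2, Rational(-1, 12190))), -29425), -13854), -1)) = Mul(94537, Pow(Add(Add(Add(Rational(-1994, 8963), Rational(-1, 6095)), -29425), -13854), -1)) = Mul(94537, Pow(Add(Add(Rational(-12162393, 54629485), -29425), -13854), -1)) = Mul(94537, Pow(Add(Rational(-1607484758518, 54629485), -13854), -1)) = Mul(94537, Pow(Rational(-2364321643708, 54629485), -1)) = Mul(94537, Rational(-54629485, 2364321643708)) = Rational(-5164507623445, 2364321643708)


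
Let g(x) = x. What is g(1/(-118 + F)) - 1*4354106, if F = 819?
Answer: -3052228305/701 ≈ -4.3541e+6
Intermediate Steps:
g(1/(-118 + F)) - 1*4354106 = 1/(-118 + 819) - 1*4354106 = 1/701 - 4354106 = -3052228305/701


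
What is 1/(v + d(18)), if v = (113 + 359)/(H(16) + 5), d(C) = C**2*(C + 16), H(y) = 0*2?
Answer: 5/55552 ≈ 9.0006e-5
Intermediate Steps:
H(y) = 0
d(C) = C**2*(16 + C)
v = 472/5 (v = (113 + 359)/(0 + 5) = 472/5 ≈ 94.400)
1/(v + d(18)) = 1/(472/5 + 18**2*(16 + 18)) = 1/(472/5 + 324*34) = 1/(472/5 + 11016) = 1/(55552/5) = 5/55552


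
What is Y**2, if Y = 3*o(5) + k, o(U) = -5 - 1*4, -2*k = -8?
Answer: 529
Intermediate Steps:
k = 4 (k = -1/2*(-8) = 4)
o(U) = -9 (o(U) = -5 - 4 = -9)
Y = -23 (Y = 3*(-9) + 4 = -27 + 4 = -23)
Y**2 = (-23)**2 = 529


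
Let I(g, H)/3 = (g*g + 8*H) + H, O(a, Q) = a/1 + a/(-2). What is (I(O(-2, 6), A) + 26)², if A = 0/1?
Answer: 841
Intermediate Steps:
A = 0 (A = 0*1 = 0)
O(a, Q) = a/2 (O(a, Q) = a*1 + a*(-½) = a - a/2 = a/2)
I(g, H) = 3*g² + 27*H (I(g, H) = 3*((g*g + 8*H) + H) = 3*((g² + 8*H) + H) = 3*(g² + 9*H) = 3*g² + 27*H)
(I(O(-2, 6), A) + 26)² = ((3*((½)*(-2))² + 27*0) + 26)² = ((3*(-1)² + 0) + 26)² = ((3*1 + 0) + 26)² = ((3 + 0) + 26)² = (3 + 26)² = 29² = 841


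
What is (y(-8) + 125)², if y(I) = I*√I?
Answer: 15113 - 4000*I*√2 ≈ 15113.0 - 5656.9*I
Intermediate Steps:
y(I) = I^(3/2)
(y(-8) + 125)² = ((-8)^(3/2) + 125)² = (-16*I*√2 + 125)² = (125 - 16*I*√2)²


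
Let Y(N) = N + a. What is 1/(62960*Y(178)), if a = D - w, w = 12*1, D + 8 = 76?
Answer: 1/14732640 ≈ 6.7876e-8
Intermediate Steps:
D = 68 (D = -8 + 76 = 68)
w = 12
a = 56 (a = 68 - 1*12 = 68 - 12 = 56)
Y(N) = 56 + N (Y(N) = N + 56 = 56 + N)
1/(62960*Y(178)) = 1/(62960*(56 + 178)) = (1/62960)/234 = (1/62960)*(1/234) = 1/14732640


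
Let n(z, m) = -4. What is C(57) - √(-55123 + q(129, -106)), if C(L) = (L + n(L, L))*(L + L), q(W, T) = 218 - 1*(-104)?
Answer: 6042 - 3*I*√6089 ≈ 6042.0 - 234.1*I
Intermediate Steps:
q(W, T) = 322 (q(W, T) = 218 + 104 = 322)
C(L) = 2*L*(-4 + L) (C(L) = (L - 4)*(L + L) = (-4 + L)*(2*L) = 2*L*(-4 + L))
C(57) - √(-55123 + q(129, -106)) = 2*57*(-4 + 57) - √(-55123 + 322) = 2*57*53 - √(-54801) = 6042 - 3*I*√6089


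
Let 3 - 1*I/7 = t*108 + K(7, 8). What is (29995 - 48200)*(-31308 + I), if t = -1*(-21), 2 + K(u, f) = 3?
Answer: 858729850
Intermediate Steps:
K(u, f) = 1 (K(u, f) = -2 + 3 = 1)
t = 21
I = -15862 (I = 21 - 7*(21*108 + 1) = 21 - 7*(2268 + 1) = 21 - 7*2269 = 21 - 15883 = -15862)
(29995 - 48200)*(-31308 + I) = (29995 - 48200)*(-31308 - 15862) = -18205*(-47170) = 858729850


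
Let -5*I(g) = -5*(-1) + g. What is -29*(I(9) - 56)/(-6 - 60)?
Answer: -1421/55 ≈ -25.836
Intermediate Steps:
I(g) = -1 - g/5 (I(g) = -(-5*(-1) + g)/5 = -(5 + g)/5 = -1 - g/5)
-29*(I(9) - 56)/(-6 - 60) = -29*((-1 - 1/5*9) - 56)/(-6 - 60) = -29*((-1 - 9/5) - 56)/(-66) = -29*(-14/5 - 56)*(-1)/66 = -(-8526)*(-1)/(5*66) = -29*49/55 = -1421/55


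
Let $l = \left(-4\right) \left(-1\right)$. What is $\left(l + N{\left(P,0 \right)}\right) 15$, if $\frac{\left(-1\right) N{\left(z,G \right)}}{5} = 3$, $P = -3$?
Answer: $-165$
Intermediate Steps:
$N{\left(z,G \right)} = -15$ ($N{\left(z,G \right)} = \left(-5\right) 3 = -15$)
$l = 4$
$\left(l + N{\left(P,0 \right)}\right) 15 = \left(4 - 15\right) 15 = \left(-11\right) 15 = -165$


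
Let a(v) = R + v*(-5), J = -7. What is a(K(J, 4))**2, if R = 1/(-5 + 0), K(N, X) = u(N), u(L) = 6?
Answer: 22801/25 ≈ 912.04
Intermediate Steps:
K(N, X) = 6
R = -1/5 (R = 1/(-5) = -1/5 ≈ -0.20000)
a(v) = -1/5 - 5*v (a(v) = -1/5 + v*(-5) = -1/5 - 5*v)
a(K(J, 4))**2 = (-1/5 - 5*6)**2 = (-1/5 - 30)**2 = (-151/5)**2 = 22801/25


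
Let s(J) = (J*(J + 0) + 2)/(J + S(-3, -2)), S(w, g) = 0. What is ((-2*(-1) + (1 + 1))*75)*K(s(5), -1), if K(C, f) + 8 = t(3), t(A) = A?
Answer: -1500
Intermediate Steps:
s(J) = (2 + J**2)/J (s(J) = (J*(J + 0) + 2)/(J + 0) = (J*J + 2)/J = (J**2 + 2)/J = (2 + J**2)/J)
K(C, f) = -5 (K(C, f) = -8 + 3 = -5)
((-2*(-1) + (1 + 1))*75)*K(s(5), -1) = ((-2*(-1) + (1 + 1))*75)*(-5) = ((2 + 2)*75)*(-5) = (4*75)*(-5) = 300*(-5) = -1500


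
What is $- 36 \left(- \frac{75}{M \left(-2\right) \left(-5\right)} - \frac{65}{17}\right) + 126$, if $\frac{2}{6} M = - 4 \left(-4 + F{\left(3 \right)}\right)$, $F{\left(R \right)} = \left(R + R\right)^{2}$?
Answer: $\frac{286083}{1088} \approx 262.94$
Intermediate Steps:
$F{\left(R \right)} = 4 R^{2}$ ($F{\left(R \right)} = \left(2 R\right)^{2} = 4 R^{2}$)
$M = -384$ ($M = 3 \left(- 4 \left(-4 + 4 \cdot 3^{2}\right)\right) = 3 \left(- 4 \left(-4 + 4 \cdot 9\right)\right) = 3 \left(- 4 \left(-4 + 36\right)\right) = 3 \left(\left(-4\right) 32\right) = 3 \left(-128\right) = -384$)
$- 36 \left(- \frac{75}{M \left(-2\right) \left(-5\right)} - \frac{65}{17}\right) + 126 = - 36 \left(- \frac{75}{\left(-384\right) \left(-2\right) \left(-5\right)} - \frac{65}{17}\right) + 126 = - 36 \left(- \frac{75}{768 \left(-5\right)} - \frac{65}{17}\right) + 126 = - 36 \left(- \frac{75}{-3840} - \frac{65}{17}\right) + 126 = - 36 \left(\left(-75\right) \left(- \frac{1}{3840}\right) - \frac{65}{17}\right) + 126 = - 36 \left(\frac{5}{256} - \frac{65}{17}\right) + 126 = \left(-36\right) \left(- \frac{16555}{4352}\right) + 126 = \frac{148995}{1088} + 126 = \frac{286083}{1088}$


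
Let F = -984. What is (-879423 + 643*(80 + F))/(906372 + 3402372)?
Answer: -1460695/4308744 ≈ -0.33901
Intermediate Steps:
(-879423 + 643*(80 + F))/(906372 + 3402372) = (-879423 + 643*(80 - 984))/(906372 + 3402372) = (-879423 + 643*(-904))/4308744 = (-879423 - 581272)*(1/4308744) = -1460695*1/4308744 = -1460695/4308744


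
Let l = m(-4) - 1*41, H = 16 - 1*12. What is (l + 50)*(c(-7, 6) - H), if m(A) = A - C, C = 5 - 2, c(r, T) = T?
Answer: 4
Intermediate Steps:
C = 3
H = 4 (H = 16 - 12 = 4)
m(A) = -3 + A (m(A) = A - 1*3 = A - 3 = -3 + A)
l = -48 (l = (-3 - 4) - 1*41 = -7 - 41 = -48)
(l + 50)*(c(-7, 6) - H) = (-48 + 50)*(6 - 1*4) = 2*(6 - 4) = 2*2 = 4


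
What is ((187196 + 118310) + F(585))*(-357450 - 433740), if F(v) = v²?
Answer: -512478289890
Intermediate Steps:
((187196 + 118310) + F(585))*(-357450 - 433740) = ((187196 + 118310) + 585²)*(-357450 - 433740) = (305506 + 342225)*(-791190) = 647731*(-791190) = -512478289890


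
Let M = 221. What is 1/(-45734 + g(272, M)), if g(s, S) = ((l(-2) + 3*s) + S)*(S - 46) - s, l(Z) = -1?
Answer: 1/135294 ≈ 7.3913e-6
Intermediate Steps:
g(s, S) = -s + (-46 + S)*(-1 + S + 3*s) (g(s, S) = ((-1 + 3*s) + S)*(S - 46) - s = (-1 + S + 3*s)*(-46 + S) - s = (-46 + S)*(-1 + S + 3*s) - s = -s + (-46 + S)*(-1 + S + 3*s))
1/(-45734 + g(272, M)) = 1/(-45734 + (46 + 221² - 139*272 - 47*221 + 3*221*272)) = 1/(-45734 + (46 + 48841 - 37808 - 10387 + 180336)) = 1/(-45734 + 181028) = 1/135294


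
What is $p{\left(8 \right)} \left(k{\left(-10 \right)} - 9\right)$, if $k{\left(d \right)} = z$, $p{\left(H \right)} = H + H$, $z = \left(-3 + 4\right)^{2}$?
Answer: $-128$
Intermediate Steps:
$z = 1$ ($z = 1^{2} = 1$)
$p{\left(H \right)} = 2 H$
$k{\left(d \right)} = 1$
$p{\left(8 \right)} \left(k{\left(-10 \right)} - 9\right) = 2 \cdot 8 \left(1 - 9\right) = 16 \left(-8\right) = -128$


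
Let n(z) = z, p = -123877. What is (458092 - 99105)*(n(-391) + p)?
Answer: -44610596516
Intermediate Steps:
(458092 - 99105)*(n(-391) + p) = (458092 - 99105)*(-391 - 123877) = 358987*(-124268) = -44610596516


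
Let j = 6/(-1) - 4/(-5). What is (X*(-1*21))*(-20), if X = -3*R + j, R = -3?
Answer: 1596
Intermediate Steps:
j = -26/5 (j = 6*(-1) - 4*(-⅕) = -6 + ⅘ = -26/5 ≈ -5.2000)
X = 19/5 (X = -3*(-3) - 26/5 = 9 - 26/5 = 19/5 ≈ 3.8000)
(X*(-1*21))*(-20) = (19*(-1*21)/5)*(-20) = ((19/5)*(-21))*(-20) = -399/5*(-20) = 1596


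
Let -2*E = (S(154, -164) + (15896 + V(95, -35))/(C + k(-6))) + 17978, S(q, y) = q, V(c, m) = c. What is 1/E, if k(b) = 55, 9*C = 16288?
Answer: -33566/304453275 ≈ -0.00011025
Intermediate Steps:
C = 16288/9 (C = (1/9)*16288 = 16288/9 ≈ 1809.8)
E = -304453275/33566 (E = -((154 + (15896 + 95)/(16288/9 + 55)) + 17978)/2 = -((154 + 15991/(16783/9)) + 17978)/2 = -((154 + 15991*(9/16783)) + 17978)/2 = -((154 + 143919/16783) + 17978)/2 = -(2728501/16783 + 17978)/2 = -1/2*304453275/16783 = -304453275/33566 ≈ -9070.3)
1/E = 1/(-304453275/33566) = -33566/304453275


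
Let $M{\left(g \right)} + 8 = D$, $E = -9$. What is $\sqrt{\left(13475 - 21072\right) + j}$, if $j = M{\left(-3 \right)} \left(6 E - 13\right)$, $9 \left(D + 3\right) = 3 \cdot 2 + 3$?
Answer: $i \sqrt{6927} \approx 83.229 i$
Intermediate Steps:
$D = -2$ ($D = -3 + \frac{3 \cdot 2 + 3}{9} = -3 + \frac{6 + 3}{9} = -3 + \frac{1}{9} \cdot 9 = -3 + 1 = -2$)
$M{\left(g \right)} = -10$ ($M{\left(g \right)} = -8 - 2 = -10$)
$j = 670$ ($j = - 10 \left(6 \left(-9\right) - 13\right) = - 10 \left(-54 - 13\right) = \left(-10\right) \left(-67\right) = 670$)
$\sqrt{\left(13475 - 21072\right) + j} = \sqrt{\left(13475 - 21072\right) + 670} = \sqrt{-7597 + 670} = \sqrt{-6927} = i \sqrt{6927}$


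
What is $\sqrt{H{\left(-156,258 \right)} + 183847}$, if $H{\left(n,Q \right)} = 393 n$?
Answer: $\sqrt{122539} \approx 350.06$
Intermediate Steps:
$\sqrt{H{\left(-156,258 \right)} + 183847} = \sqrt{393 \left(-156\right) + 183847} = \sqrt{-61308 + 183847} = \sqrt{122539}$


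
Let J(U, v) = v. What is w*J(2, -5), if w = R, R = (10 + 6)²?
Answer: -1280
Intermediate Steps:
R = 256 (R = 16² = 256)
w = 256
w*J(2, -5) = 256*(-5) = -1280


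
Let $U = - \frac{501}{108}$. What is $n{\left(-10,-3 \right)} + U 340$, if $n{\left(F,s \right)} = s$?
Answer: $- \frac{14222}{9} \approx -1580.2$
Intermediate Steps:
$U = - \frac{167}{36}$ ($U = \left(-501\right) \frac{1}{108} = - \frac{167}{36} \approx -4.6389$)
$n{\left(-10,-3 \right)} + U 340 = -3 - \frac{14195}{9} = - \frac{14222}{9}$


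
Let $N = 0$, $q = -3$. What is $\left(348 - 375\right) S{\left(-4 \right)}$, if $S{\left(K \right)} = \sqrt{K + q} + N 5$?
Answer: $- 27 i \sqrt{7} \approx - 71.435 i$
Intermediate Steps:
$S{\left(K \right)} = \sqrt{-3 + K}$ ($S{\left(K \right)} = \sqrt{K - 3} + 0 \cdot 5 = \sqrt{-3 + K} + 0 = \sqrt{-3 + K}$)
$\left(348 - 375\right) S{\left(-4 \right)} = \left(348 - 375\right) \sqrt{-3 - 4} = - 27 \sqrt{-7} = - 27 i \sqrt{7}$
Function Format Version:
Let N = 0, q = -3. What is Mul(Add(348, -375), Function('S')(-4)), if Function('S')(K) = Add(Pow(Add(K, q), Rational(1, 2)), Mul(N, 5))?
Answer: Mul(-27, I, Pow(7, Rational(1, 2))) ≈ Mul(-71.435, I)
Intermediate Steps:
Function('S')(K) = Pow(Add(-3, K), Rational(1, 2)) (Function('S')(K) = Add(Pow(Add(K, -3), Rational(1, 2)), Mul(0, 5)) = Add(Pow(Add(-3, K), Rational(1, 2)), 0) = Pow(Add(-3, K), Rational(1, 2)))
Mul(Add(348, -375), Function('S')(-4)) = Mul(Add(348, -375), Pow(Add(-3, -4), Rational(1, 2))) = Mul(-27, Pow(-7, Rational(1, 2))) = Mul(-27, Mul(I, Pow(7, Rational(1, 2)))) = Mul(-27, I, Pow(7, Rational(1, 2)))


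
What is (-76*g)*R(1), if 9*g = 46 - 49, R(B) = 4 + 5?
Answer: 228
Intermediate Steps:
R(B) = 9
g = -1/3 (g = (46 - 49)/9 = (1/9)*(-3) = -1/3 ≈ -0.33333)
(-76*g)*R(1) = -76*(-1/3)*9 = (76/3)*9 = 228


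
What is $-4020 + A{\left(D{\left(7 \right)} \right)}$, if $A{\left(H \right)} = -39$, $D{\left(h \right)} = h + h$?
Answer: $-4059$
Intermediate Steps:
$D{\left(h \right)} = 2 h$
$-4020 + A{\left(D{\left(7 \right)} \right)} = -4020 - 39 = -4059$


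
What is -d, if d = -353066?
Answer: 353066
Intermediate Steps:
-d = -1*(-353066) = 353066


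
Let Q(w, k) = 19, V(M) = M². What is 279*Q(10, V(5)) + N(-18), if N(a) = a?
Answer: 5283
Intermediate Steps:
279*Q(10, V(5)) + N(-18) = 279*19 - 18 = 5301 - 18 = 5283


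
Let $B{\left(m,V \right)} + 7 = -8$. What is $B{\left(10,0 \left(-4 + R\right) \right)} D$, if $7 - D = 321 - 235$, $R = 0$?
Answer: $1185$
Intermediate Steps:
$B{\left(m,V \right)} = -15$ ($B{\left(m,V \right)} = -7 - 8 = -15$)
$D = -79$ ($D = 7 - \left(321 - 235\right) = 7 - 86 = -79$)
$B{\left(10,0 \left(-4 + R\right) \right)} D = \left(-15\right) \left(-79\right) = 1185$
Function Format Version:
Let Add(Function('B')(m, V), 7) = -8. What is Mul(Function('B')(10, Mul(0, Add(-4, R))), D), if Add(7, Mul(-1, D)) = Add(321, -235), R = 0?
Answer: 1185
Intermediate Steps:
Function('B')(m, V) = -15 (Function('B')(m, V) = Add(-7, -8) = -15)
D = -79 (D = Add(7, Mul(-1, Add(321, -235))) = Add(7, Mul(-1, 86)) = Add(7, -86) = -79)
Mul(Function('B')(10, Mul(0, Add(-4, R))), D) = Mul(-15, -79) = 1185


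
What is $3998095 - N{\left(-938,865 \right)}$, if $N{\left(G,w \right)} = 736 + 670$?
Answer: $3996689$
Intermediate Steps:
$N{\left(G,w \right)} = 1406$
$3998095 - N{\left(-938,865 \right)} = 3998095 - 1406 = 3996689$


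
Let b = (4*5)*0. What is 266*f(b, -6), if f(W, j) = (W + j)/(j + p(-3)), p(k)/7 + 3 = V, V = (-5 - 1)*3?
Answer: 532/51 ≈ 10.431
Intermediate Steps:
V = -18 (V = -6*3 = -18)
p(k) = -147 (p(k) = -21 + 7*(-18) = -21 - 126 = -147)
b = 0 (b = 20*0 = 0)
f(W, j) = (W + j)/(-147 + j) (f(W, j) = (W + j)/(j - 147) = (W + j)/(-147 + j))
266*f(b, -6) = 266*((0 - 6)/(-147 - 6)) = 266*(-6/(-153)) = 266*(-1/153*(-6)) = 266*(2/51) = 532/51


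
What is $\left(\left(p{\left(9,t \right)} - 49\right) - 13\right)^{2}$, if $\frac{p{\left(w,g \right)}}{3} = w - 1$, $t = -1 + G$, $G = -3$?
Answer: $1444$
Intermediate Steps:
$t = -4$ ($t = -1 - 3 = -4$)
$p{\left(w,g \right)} = -3 + 3 w$ ($p{\left(w,g \right)} = 3 \left(w - 1\right) = 3 \left(-1 + w\right) = -3 + 3 w$)
$\left(\left(p{\left(9,t \right)} - 49\right) - 13\right)^{2} = \left(\left(\left(-3 + 3 \cdot 9\right) - 49\right) - 13\right)^{2} = \left(\left(\left(-3 + 27\right) - 49\right) - 13\right)^{2} = \left(\left(24 - 49\right) - 13\right)^{2} = \left(-25 - 13\right)^{2} = \left(-38\right)^{2} = 1444$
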